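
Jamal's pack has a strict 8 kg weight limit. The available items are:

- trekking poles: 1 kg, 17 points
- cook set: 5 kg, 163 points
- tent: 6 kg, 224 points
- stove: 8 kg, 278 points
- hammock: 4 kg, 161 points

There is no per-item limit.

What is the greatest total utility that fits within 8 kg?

322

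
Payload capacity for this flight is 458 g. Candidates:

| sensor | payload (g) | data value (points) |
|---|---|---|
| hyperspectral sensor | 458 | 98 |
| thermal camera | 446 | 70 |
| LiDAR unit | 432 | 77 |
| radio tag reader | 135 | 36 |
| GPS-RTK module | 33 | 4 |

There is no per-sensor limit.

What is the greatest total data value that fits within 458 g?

Best packing: 3×radio tag reader + GPS-RTK module — 438 g, 112 total.
Every other selection either busts 458 g or fails to beat 112.

112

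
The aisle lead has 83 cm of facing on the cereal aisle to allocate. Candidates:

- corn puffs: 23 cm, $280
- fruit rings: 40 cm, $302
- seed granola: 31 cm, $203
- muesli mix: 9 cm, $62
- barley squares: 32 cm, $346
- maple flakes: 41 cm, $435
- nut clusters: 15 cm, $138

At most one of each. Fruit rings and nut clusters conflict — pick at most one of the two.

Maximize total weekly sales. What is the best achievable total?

853

The ratio heuristic lands on corn puffs + muesli mix + barley squares + nut clusters (826) but leaves 4 cm idle.
Dropping muesli mix and barley squares frees 41 cm; slotting in maple flakes (41 cm) lifts the total to 853 at 79 cm.
No other feasible combination exceeds 853.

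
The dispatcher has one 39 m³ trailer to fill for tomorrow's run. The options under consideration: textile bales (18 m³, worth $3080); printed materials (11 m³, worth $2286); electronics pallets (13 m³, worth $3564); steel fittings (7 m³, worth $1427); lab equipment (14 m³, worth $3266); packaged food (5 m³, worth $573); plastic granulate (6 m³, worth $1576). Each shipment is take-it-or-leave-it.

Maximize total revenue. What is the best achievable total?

Greedy by ratio would take electronics pallets + lab equipment + packaged food + plastic granulate: 38 m³ used, total 8979.
Replace packaged food and plastic granulate with printed materials: the trade gains 137 net, giving 9116 at 38 m³.
No other feasible combination exceeds 9116.

9116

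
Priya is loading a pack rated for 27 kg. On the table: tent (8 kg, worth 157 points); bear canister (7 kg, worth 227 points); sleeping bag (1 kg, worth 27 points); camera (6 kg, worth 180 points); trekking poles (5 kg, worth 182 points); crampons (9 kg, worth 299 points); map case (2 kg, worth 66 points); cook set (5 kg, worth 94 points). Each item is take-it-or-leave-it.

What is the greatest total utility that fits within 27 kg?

888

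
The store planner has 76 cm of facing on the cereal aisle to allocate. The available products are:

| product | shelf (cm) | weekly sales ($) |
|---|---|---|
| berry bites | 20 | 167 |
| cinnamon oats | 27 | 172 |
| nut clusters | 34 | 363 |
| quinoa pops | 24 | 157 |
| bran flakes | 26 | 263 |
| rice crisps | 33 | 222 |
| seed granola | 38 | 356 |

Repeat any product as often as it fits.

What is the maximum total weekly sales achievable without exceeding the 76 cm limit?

726

2×nut clusters uses 68 of the 76 cm and totals 726.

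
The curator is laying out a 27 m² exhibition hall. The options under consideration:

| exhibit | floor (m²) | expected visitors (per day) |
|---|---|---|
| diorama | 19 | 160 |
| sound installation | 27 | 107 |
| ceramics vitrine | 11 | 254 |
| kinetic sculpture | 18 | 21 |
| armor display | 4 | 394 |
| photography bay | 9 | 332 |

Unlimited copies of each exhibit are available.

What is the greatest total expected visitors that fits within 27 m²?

2364

Taking 6×armor display: 24 m² used, 2364 in expected visitors.
Every other selection either busts 27 m² or fails to beat 2364.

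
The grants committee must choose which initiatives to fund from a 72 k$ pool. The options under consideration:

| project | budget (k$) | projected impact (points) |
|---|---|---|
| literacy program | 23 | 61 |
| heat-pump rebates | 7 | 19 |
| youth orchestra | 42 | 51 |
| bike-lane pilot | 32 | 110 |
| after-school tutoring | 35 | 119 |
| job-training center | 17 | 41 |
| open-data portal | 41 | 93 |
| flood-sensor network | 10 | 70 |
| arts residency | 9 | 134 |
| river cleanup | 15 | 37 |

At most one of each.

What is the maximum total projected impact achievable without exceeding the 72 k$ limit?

364

Density check — arts residency 14.89, flood-sensor network 7.00, bike-lane pilot 3.44 are the best per k$.
Greedy by ratio would take heat-pump rebates + bike-lane pilot + flood-sensor network + arts residency: 58 k$ used, total 333.
Replace heat-pump rebates and bike-lane pilot with after-school tutoring + job-training center: the trade gains 31 net, giving 364 at 71 k$.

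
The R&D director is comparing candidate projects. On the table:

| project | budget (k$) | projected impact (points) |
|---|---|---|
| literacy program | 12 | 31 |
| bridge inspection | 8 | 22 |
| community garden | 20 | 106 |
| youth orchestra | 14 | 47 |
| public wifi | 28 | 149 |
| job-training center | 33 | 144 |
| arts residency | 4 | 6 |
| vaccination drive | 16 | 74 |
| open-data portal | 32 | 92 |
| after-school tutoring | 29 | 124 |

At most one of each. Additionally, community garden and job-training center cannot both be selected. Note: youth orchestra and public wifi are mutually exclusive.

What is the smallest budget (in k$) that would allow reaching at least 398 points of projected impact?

85

Look for the lowest-budget combination reaching 398.
bridge inspection + community garden + public wifi + after-school tutoring: 401 projected impact at 85 k$.
Any bundle with less than 85 k$ falls short of 398.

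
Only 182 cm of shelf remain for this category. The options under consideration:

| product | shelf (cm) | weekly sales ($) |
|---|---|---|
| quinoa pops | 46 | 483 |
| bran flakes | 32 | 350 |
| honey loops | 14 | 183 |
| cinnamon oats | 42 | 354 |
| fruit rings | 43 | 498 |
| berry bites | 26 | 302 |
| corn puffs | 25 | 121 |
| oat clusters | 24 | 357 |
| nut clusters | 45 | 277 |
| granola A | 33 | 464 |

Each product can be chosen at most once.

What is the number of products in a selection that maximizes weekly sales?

6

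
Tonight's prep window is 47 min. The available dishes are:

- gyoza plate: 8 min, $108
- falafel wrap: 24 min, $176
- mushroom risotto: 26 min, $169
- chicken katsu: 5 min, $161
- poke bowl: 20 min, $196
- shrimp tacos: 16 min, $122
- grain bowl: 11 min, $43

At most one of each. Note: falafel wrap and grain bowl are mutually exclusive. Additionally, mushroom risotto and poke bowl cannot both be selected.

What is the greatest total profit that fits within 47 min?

Gyoza plate + chicken katsu + poke bowl + grain bowl uses 44 of the 47 min and totals 508.
Next best is chicken katsu + poke bowl + shrimp tacos at 479 (41 min) — short by 29.

508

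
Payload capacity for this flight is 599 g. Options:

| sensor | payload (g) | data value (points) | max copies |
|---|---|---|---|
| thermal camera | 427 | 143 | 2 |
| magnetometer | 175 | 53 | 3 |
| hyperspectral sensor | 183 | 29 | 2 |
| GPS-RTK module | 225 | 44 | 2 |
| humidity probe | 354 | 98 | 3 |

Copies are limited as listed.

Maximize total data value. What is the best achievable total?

159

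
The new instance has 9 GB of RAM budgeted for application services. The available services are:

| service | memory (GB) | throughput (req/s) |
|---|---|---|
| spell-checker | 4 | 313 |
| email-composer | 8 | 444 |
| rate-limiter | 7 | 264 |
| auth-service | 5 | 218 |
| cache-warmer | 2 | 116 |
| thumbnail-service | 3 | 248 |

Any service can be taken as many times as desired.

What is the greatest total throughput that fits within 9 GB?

744

Density check — thumbnail-service 82.67, spell-checker 78.25, cache-warmer 58.00, email-composer 55.50 are the best per GB.
The ratio ordering already packs tightly: 3×thumbnail-service, 9 GB, 744.
Nothing else within 9 GB beats 744.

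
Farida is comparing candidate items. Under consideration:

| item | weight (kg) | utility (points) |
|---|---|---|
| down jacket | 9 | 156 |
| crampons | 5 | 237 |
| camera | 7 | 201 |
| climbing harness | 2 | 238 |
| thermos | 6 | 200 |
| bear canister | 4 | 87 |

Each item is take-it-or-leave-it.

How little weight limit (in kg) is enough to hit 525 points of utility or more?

11

Look for the lowest-weight combination reaching 525.
crampons + climbing harness + bear canister reaches 562 using 11 kg.
Below 11 kg the best achievable stays under 525.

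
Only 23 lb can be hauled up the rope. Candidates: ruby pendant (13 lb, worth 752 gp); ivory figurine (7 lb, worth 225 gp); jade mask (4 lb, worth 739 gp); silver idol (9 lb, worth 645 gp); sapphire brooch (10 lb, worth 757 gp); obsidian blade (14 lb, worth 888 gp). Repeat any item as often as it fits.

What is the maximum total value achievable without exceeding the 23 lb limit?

3695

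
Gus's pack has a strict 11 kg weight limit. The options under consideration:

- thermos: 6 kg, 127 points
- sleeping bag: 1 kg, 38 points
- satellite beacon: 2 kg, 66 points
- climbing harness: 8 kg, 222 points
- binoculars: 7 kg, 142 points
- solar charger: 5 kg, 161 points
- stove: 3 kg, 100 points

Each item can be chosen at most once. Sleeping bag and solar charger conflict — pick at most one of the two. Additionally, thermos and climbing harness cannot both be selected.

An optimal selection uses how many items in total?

3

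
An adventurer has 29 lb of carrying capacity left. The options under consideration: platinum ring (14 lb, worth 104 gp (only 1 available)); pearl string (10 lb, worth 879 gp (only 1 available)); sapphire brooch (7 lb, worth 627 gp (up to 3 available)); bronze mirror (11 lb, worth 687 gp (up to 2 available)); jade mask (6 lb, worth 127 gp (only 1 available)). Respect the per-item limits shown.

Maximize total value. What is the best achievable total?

Filling by ratio: 3×sapphire brooch + jade mask for 2008, with 2 lb left unused.
Replace 2×sapphire brooch and jade mask with pearl string + bronze mirror: the trade gains 185 net, giving 2193 at 28 lb.
Every other selection either busts 29 lb or exceeds an availability limit or fails to beat 2193.

2193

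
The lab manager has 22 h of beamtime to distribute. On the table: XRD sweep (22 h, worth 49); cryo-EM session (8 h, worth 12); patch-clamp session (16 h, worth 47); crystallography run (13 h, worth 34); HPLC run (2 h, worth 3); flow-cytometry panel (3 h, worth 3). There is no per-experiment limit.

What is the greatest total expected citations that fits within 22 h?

56

Patch-clamp session + 3×HPLC run uses 22 of the 22 h and totals 56.
That's the maximum — no swap from here does better than 56.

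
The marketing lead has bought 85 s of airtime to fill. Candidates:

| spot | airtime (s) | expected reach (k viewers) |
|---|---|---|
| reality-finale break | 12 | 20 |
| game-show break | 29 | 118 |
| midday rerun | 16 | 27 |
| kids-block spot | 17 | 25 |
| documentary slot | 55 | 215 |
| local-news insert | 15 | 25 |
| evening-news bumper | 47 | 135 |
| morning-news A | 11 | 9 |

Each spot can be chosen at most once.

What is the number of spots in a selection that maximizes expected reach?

Optimal total is 333.
One optimal bundle: game-show break + documentary slot (84 s).
Every optimal selection uses 2 spots.

2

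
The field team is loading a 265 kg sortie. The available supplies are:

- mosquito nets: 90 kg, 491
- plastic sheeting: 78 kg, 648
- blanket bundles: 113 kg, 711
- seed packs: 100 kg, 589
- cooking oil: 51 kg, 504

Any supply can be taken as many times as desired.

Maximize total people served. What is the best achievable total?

The ratio ordering already packs tightly: 5×cooking oil, 255 kg, 2520.
Every other selection either busts 265 kg or fails to beat 2520.

2520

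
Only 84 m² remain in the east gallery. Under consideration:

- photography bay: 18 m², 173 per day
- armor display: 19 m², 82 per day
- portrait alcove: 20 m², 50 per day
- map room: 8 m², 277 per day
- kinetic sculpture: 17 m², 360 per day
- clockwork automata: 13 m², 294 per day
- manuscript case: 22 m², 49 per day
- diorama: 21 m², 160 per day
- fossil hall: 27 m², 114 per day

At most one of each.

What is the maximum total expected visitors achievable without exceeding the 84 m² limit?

Ranking by ratio (expected visitors/m²): map room 34.62, clockwork automata 22.62, kinetic sculpture 21.18, photography bay 9.61.
The ratio ordering already packs tightly: photography bay + map room + kinetic sculpture + clockwork automata + diorama, 77 m², 1264.
The closest alternative, photography bay + map room + kinetic sculpture + clockwork automata + fossil hall, reaches only 1218.

1264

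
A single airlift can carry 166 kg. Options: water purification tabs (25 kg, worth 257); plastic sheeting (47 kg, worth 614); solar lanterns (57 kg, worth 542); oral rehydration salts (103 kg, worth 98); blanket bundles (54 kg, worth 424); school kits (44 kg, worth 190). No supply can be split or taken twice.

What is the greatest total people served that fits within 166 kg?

1580

Greedy by ratio would take water purification tabs + plastic sheeting + solar lanterns: 129 kg used, total 1413.
Replace water purification tabs with blanket bundles: the trade gains 167 net, giving 1580 at 158 kg.
Nothing else within 166 kg beats 1580.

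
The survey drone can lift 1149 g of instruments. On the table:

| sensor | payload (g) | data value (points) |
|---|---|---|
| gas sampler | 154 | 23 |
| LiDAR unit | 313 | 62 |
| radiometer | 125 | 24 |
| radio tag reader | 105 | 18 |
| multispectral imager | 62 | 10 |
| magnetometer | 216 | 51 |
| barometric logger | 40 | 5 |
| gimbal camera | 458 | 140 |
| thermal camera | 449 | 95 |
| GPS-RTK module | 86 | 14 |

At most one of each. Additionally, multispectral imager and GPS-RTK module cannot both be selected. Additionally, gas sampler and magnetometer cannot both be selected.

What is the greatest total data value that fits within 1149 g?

Magnetometer + gimbal camera + thermal camera uses 1123 of the 1149 g and totals 286.
Next best is LiDAR unit + radiometer + magnetometer + gimbal camera at 277 (1112 g) — short by 9.

286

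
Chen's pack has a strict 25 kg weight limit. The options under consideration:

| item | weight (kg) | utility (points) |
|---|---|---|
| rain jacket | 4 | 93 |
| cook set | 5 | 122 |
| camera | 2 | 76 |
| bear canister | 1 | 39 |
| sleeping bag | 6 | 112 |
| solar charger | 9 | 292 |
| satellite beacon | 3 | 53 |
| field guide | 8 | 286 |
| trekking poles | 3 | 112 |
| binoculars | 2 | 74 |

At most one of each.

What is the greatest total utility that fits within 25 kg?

879

Taking camera + bear canister + solar charger + field guide + trekking poles + binoculars: 25 kg used, 879 in utility.
Nothing else within 25 kg beats 879.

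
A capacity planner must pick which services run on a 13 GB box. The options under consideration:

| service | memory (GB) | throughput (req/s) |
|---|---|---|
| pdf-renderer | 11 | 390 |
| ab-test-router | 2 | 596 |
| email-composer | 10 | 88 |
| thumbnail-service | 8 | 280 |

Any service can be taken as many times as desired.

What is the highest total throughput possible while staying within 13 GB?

3576

6×ab-test-router uses 12 of the 13 GB and totals 3576.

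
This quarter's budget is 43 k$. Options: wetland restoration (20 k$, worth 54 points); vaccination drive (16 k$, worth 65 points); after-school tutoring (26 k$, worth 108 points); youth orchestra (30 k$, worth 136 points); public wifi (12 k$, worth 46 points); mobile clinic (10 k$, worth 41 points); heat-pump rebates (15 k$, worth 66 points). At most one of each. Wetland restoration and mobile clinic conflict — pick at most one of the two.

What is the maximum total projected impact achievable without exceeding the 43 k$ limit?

182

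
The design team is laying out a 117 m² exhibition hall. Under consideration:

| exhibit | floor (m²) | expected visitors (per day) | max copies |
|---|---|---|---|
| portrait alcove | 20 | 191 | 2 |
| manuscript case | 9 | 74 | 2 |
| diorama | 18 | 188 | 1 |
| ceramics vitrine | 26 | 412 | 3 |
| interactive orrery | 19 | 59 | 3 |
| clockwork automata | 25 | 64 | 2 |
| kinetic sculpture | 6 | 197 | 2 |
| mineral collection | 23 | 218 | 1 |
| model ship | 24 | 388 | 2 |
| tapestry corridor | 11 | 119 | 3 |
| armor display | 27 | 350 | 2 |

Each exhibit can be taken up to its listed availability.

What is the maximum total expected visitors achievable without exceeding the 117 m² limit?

Taking the top-ratio exhibits first gives 2×ceramics vitrine + 2×kinetic sculpture + 2×model ship for 1994 (112 m²).
The 24 m² tied up in model ship is better spent on ceramics vitrine — total rises to 2018 (114 m²).

2018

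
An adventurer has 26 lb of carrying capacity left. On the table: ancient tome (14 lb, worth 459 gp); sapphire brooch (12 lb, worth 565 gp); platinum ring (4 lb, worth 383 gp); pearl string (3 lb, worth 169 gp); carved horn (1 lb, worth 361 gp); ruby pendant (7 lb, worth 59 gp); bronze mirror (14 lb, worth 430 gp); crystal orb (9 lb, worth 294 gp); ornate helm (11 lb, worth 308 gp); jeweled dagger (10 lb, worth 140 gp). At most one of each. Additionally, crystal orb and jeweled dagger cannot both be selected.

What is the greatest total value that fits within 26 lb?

Greedy by ratio would take sapphire brooch + platinum ring + pearl string + carved horn: 20 lb used, total 1478.
Dropping pearl string frees 3 lb; slotting in crystal orb (9 lb) lifts the total to 1603 at 26 lb.
That's the maximum — no feasible swap from here does better than 1603.

1603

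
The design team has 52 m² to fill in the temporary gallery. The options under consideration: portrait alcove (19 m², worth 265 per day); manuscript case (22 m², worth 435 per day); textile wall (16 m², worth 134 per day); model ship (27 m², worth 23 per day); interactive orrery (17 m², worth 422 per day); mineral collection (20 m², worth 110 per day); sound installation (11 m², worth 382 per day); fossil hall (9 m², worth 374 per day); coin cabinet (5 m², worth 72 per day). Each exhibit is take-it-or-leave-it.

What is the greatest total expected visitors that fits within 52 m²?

1263

Filling by ratio: interactive orrery + sound installation + fossil hall + coin cabinet for 1250, with 10 m² left unused.
Dropping interactive orrery frees 17 m²; slotting in manuscript case (22 m²) lifts the total to 1263 at 47 m².
Runner-up interactive orrery + sound installation + fossil hall + coin cabinet tops out at 1250.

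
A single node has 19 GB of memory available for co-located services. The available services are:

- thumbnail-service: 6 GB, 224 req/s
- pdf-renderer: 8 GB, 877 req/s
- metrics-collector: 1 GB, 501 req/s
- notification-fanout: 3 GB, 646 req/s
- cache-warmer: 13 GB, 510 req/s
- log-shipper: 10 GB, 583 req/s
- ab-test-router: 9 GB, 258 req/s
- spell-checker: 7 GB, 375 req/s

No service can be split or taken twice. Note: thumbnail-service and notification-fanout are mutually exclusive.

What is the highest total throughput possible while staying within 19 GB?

Pdf-renderer + metrics-collector + notification-fanout + spell-checker uses 19 of the 19 GB and totals 2399.
Next best is pdf-renderer + metrics-collector + notification-fanout at 2024 (12 GB) — short by 375.

2399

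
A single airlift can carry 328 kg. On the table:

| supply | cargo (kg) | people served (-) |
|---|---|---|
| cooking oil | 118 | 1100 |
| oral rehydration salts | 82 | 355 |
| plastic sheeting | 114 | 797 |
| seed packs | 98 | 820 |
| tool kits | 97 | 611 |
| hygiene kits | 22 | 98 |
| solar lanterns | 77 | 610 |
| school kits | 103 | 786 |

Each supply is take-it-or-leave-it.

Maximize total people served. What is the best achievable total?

Density check — cooking oil 9.32, seed packs 8.37, solar lanterns 7.92 are the best per kg.
A density-first pass picks cooking oil + seed packs + hygiene kits + solar lanterns — 2628 at 315 kg.
Dropping hygiene kits and solar lanterns frees 99 kg; slotting in school kits (103 kg) lifts the total to 2706 at 319 kg.
Nothing else within 328 kg beats 2706.

2706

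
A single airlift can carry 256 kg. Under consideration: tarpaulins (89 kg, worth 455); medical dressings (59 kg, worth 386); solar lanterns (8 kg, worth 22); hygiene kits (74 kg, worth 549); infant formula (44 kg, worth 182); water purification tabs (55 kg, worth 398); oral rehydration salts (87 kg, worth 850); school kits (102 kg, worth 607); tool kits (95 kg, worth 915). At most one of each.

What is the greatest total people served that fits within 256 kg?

By people served per kg: oral rehydration salts 9.77, tool kits 9.63, hygiene kits 7.42, water purification tabs 7.24 lead.
Taking hygiene kits + oral rehydration salts + tool kits: 256 kg used, 2314 in people served.
An exhaustive check of the 512 subsets confirms 2314.

2314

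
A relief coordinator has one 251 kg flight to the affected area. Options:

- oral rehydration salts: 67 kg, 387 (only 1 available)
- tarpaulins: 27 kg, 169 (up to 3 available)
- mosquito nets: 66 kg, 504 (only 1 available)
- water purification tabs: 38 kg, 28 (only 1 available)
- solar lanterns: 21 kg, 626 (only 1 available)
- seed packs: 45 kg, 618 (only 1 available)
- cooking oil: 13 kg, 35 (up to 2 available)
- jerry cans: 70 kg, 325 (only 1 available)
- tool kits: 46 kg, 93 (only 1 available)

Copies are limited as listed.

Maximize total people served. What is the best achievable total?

2339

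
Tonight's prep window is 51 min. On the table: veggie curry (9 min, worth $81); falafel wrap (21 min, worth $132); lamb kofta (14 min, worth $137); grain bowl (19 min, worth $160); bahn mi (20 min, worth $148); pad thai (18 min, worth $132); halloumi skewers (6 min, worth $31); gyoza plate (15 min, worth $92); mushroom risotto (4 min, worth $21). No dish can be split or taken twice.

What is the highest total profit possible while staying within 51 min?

Density check — lamb kofta 9.79, veggie curry 9.00, grain bowl 8.42, bahn mi 7.40 are the best per min.
Greedy by ratio would take veggie curry + lamb kofta + grain bowl + mushroom risotto: 46 min used, total 399.
Dropping veggie curry and mushroom risotto frees 13 min; slotting in pad thai (18 min) lifts the total to 429 at 51 min.
Next best is veggie curry + lamb kofta + grain bowl + halloumi skewers at 409 (48 min) — short by 20.

429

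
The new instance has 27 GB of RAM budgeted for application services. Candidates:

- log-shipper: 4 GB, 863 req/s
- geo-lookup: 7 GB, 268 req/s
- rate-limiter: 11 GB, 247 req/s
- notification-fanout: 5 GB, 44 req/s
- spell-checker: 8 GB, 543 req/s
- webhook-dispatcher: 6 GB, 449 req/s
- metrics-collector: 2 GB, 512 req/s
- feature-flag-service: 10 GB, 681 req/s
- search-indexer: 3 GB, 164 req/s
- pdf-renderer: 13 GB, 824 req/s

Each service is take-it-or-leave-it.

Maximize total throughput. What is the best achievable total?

Ranking by ratio (throughput/GB): metrics-collector 256.00, log-shipper 215.75, webhook-dispatcher 74.83, feature-flag-service 68.10.
The ratio heuristic lands on log-shipper + webhook-dispatcher + metrics-collector + feature-flag-service + search-indexer (2669) but leaves 2 GB idle.
Replace webhook-dispatcher with spell-checker: the trade gains 94 net, giving 2763 at 27 GB.
Every other selection either busts 27 GB or fails to beat 2763.

2763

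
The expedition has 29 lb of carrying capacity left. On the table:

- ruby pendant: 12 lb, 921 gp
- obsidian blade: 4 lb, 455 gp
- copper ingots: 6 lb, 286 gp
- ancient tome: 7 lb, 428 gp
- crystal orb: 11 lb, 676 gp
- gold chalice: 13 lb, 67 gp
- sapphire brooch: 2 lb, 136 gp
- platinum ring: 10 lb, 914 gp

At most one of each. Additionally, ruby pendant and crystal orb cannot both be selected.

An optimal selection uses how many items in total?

The maximum value within 29 lb is 2426.
For example ruby pendant + obsidian blade + sapphire brooch + platinum ring achieves it, using 28 lb.
All optima have 4 items.

4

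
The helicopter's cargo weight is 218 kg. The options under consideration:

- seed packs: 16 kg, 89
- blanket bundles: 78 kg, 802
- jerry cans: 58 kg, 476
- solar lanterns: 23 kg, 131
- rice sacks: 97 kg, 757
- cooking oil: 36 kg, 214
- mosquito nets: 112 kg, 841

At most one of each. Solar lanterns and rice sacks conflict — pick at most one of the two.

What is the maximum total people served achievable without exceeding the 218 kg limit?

Greedy by ratio would take seed packs + blanket bundles + jerry cans + solar lanterns + cooking oil: 211 kg used, total 1712.
Replace seed packs and jerry cans and cooking oil with mosquito nets: the trade gains 62 net, giving 1774 at 213 kg.
The closest alternative, blanket bundles + rice sacks + cooking oil, reaches only 1773.

1774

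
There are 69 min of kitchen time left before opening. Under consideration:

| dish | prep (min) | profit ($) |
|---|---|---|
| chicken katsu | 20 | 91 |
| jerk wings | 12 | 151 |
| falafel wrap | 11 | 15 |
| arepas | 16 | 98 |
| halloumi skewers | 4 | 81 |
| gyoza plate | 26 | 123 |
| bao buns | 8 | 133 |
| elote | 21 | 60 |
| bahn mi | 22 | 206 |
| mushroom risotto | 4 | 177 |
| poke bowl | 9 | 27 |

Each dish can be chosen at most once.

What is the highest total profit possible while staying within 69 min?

Taking jerk wings + arepas + halloumi skewers + bao buns + bahn mi + mushroom risotto: 66 min used, 846 in profit.

846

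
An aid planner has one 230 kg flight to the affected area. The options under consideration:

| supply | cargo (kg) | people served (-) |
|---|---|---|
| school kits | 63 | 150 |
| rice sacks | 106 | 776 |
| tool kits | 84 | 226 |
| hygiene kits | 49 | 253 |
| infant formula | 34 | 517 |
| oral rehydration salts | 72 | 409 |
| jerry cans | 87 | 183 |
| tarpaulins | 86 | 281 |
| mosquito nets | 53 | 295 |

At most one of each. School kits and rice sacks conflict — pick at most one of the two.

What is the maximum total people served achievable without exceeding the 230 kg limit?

Rice sacks + infant formula + oral rehydration salts uses 212 of the 230 kg and totals 1702.
Next best is rice sacks + infant formula + mosquito nets at 1588 (193 kg) — short by 114.

1702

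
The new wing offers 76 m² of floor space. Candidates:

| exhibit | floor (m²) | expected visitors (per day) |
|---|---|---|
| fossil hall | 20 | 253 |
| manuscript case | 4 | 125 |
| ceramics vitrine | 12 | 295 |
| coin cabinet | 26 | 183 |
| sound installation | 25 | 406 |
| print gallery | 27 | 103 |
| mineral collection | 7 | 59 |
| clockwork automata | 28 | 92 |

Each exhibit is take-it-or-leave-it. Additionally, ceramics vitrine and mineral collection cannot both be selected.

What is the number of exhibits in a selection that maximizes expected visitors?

4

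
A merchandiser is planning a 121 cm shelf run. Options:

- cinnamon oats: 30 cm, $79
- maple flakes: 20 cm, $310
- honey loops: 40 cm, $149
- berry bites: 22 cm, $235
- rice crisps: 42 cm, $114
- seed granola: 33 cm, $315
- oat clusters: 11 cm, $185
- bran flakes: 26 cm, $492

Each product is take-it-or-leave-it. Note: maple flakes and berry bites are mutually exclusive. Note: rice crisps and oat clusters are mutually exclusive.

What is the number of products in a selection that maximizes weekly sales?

5

Best achievable weekly sales is 1381.
One optimal bundle: cinnamon oats + maple flakes + seed granola + oat clusters + bran flakes (120 cm).
All optima have 5 products.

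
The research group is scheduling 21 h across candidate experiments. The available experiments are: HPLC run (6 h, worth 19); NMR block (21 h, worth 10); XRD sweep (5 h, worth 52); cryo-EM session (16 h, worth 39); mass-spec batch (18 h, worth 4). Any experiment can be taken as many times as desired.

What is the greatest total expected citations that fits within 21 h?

Best packing: 4×XRD sweep — 20 h, 208 total.
Every other selection either busts 21 h or fails to beat 208.

208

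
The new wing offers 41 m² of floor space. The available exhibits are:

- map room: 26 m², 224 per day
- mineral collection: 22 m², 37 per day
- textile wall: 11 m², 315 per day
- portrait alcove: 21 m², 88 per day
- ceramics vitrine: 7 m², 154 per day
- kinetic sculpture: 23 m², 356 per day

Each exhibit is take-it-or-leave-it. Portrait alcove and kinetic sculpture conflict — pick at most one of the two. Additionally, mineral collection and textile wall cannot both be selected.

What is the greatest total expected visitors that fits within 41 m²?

825

Taking textile wall + ceramics vitrine + kinetic sculpture: 41 m² used, 825 in expected visitors.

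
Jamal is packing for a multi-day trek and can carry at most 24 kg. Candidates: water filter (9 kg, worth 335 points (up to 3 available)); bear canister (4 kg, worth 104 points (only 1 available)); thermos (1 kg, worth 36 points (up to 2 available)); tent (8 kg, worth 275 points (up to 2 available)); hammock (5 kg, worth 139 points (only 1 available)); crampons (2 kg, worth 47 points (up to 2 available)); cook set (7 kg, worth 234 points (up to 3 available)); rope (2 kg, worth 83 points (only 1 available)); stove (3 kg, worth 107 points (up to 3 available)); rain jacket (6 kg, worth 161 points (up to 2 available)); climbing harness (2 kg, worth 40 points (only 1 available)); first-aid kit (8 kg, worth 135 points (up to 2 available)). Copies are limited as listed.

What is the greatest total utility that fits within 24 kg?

Greedy by ratio would take 2×water filter + 2×thermos + crampons + rope: 24 kg used, total 872.
Dropping thermos and crampons frees 3 kg; slotting in stove (3 kg) lifts the total to 896 at 24 kg.
Nothing else within 24 kg beats 896.

896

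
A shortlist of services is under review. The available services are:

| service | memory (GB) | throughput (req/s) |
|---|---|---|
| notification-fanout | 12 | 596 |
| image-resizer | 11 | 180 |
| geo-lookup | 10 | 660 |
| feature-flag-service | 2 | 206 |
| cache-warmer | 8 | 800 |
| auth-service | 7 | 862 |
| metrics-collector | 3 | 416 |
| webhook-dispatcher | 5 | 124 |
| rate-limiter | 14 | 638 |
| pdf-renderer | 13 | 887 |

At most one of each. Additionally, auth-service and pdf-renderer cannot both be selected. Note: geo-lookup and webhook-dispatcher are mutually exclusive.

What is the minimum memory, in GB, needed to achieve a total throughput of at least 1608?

15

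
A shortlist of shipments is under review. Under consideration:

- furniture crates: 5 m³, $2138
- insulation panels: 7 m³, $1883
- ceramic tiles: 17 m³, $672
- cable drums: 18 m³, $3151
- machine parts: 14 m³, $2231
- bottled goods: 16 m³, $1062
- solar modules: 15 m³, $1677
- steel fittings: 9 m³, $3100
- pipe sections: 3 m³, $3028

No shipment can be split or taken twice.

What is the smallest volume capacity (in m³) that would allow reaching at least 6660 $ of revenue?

15

Minimise m³ subject to total revenue ≥ 6660.
furniture crates + insulation panels + pipe sections reaches 7049 using 15 m³.
Below 15 m³ the best achievable stays under 6660.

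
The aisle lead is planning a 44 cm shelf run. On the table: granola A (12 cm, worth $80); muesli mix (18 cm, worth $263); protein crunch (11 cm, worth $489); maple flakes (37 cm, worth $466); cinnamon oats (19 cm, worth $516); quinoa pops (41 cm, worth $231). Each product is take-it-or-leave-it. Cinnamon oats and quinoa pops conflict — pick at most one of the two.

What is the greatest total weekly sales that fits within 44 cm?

The ratio ordering already packs tightly: granola A + protein crunch + cinnamon oats, 42 cm, 1085.
Nothing else feasible within 44 cm beats 1085.

1085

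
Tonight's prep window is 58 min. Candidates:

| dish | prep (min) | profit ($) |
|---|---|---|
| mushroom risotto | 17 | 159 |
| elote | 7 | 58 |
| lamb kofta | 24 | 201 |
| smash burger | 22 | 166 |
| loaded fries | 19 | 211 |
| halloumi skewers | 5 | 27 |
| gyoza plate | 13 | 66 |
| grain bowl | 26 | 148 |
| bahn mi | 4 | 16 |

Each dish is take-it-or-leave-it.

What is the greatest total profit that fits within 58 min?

Filling by ratio: mushroom risotto + elote + loaded fries + halloumi skewers + bahn mi for 471, with 6 min left unused.
Dropping elote and halloumi skewers and bahn mi frees 16 min; slotting in smash burger (22 min) lifts the total to 536 at 58 min.
Next best is elote + lamb kofta + loaded fries + halloumi skewers at 497 (55 min) — short by 39.

536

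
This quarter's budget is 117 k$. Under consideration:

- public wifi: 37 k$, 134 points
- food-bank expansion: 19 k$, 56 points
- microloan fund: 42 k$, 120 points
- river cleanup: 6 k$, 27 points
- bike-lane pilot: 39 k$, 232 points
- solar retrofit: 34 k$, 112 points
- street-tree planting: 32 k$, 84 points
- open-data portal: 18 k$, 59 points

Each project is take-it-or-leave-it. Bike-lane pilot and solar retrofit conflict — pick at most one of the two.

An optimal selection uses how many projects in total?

4

Best achievable projected impact is 481.
For example public wifi + food-bank expansion + bike-lane pilot + open-data portal achieves it, using 113 k$.
Any selection reaching 481 contains exactly 4 projects.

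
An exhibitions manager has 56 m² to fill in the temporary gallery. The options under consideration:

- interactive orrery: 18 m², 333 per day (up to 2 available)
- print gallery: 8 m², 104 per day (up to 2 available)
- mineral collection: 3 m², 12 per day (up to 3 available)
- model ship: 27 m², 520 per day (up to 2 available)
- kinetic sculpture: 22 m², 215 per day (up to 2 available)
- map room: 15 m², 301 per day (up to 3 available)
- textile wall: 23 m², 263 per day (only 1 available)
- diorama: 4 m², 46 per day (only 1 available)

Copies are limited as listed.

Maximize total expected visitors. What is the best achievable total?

A density-first pass picks print gallery + mineral collection + 3×map room — 1019 at 56 m².
Dropping print gallery and mineral collection and 3×map room frees 56 m²; slotting in 2×model ship (54 m²) lifts the total to 1040 at 54 m².
The spare 2 m² is too small for any remaining exhibit, and no exchange beats 1040.

1040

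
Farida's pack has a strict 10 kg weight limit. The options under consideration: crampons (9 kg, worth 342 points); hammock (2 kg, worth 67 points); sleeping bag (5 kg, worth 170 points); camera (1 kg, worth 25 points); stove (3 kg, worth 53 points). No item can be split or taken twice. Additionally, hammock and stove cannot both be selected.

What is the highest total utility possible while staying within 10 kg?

The ratio ordering already packs tightly: crampons + camera, 10 kg, 367.

367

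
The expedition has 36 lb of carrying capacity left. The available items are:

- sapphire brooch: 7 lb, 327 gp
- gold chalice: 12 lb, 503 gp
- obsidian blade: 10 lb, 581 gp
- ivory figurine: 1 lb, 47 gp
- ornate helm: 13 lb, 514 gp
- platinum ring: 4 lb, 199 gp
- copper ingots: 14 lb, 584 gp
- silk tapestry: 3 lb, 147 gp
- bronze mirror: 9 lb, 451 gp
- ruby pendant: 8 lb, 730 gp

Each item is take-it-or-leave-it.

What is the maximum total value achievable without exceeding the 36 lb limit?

By value per lb: ruby pendant 91.25, obsidian blade 58.10, bronze mirror 50.11, platinum ring 49.75 lead.
Taking obsidian blade + ivory figurine + platinum ring + silk tapestry + bronze mirror + ruby pendant: 35 lb used, 2155 in value.
Runner-up sapphire brooch + obsidian blade + ivory figurine + bronze mirror + ruby pendant tops out at 2136.

2155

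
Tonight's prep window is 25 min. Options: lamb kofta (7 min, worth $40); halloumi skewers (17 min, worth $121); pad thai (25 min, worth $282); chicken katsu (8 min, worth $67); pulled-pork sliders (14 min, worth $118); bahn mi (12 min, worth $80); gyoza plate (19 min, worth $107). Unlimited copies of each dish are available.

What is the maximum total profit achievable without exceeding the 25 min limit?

282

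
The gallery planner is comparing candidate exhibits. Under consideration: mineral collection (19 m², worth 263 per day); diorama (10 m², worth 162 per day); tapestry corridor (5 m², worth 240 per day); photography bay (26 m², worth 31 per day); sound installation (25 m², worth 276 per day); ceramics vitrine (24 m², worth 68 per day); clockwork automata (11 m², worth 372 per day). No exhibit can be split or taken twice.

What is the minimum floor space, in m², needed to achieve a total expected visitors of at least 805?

35

Minimise m² subject to total expected visitors ≥ 805.
Taking mineral collection + tapestry corridor + clockwork automata gives 875 (≥ 805) for 35 m².
No combination under 35 m² hits 805.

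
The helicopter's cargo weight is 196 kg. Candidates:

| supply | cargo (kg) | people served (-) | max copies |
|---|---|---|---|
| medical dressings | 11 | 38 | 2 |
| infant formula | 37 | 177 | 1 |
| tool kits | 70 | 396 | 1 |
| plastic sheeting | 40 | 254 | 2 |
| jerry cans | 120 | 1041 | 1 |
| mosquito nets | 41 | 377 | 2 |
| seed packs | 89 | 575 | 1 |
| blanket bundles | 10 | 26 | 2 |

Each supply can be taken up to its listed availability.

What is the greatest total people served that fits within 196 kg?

1520

Taking the top-ratio supplies first gives 2×medical dressings + 2×mosquito nets + seed packs for 1405 (193 kg).
Dropping mosquito nets and seed packs frees 130 kg; slotting in jerry cans + blanket bundles (130 kg) lifts the total to 1520 at 193 kg.
Nothing else within 196 kg beats 1520.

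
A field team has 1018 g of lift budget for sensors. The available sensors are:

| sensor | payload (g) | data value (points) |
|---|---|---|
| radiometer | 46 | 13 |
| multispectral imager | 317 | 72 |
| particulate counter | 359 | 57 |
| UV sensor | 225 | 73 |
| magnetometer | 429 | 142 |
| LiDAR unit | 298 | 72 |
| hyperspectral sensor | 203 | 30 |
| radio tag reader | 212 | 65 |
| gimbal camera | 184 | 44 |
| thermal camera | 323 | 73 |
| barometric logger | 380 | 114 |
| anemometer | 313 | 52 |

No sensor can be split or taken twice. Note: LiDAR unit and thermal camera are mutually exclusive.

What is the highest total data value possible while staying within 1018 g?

300

Ranking by ratio (data value/g): magnetometer 0.33, UV sensor 0.32, radio tag reader 0.31, barometric logger 0.30.
The ratio heuristic lands on radiometer + UV sensor + magnetometer + radio tag reader (293) but leaves 106 g idle.
The 212 g tied up in radio tag reader is better spent on multispectral imager — total rises to 300 (1017 g).
Radiometer + UV sensor + magnetometer + LiDAR unit (998 g) also reaches 300 — a tie, but nothing goes higher.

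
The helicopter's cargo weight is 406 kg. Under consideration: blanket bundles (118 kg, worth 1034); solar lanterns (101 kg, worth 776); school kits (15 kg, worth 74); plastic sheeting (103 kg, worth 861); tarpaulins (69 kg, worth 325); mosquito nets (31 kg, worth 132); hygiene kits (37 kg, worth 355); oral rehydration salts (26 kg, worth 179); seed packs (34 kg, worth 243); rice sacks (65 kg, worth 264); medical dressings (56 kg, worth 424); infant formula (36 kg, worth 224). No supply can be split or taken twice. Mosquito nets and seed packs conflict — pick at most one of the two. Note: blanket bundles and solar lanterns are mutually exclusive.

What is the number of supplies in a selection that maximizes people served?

7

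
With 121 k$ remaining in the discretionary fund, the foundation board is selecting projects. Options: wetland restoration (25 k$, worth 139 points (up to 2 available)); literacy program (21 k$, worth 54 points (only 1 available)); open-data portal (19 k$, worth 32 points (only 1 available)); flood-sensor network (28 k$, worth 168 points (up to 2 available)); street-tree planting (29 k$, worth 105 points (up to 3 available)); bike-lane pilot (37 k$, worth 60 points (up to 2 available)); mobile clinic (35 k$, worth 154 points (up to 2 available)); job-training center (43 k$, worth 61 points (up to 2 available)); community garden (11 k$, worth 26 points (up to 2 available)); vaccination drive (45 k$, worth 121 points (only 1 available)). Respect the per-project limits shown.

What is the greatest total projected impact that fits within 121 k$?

640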